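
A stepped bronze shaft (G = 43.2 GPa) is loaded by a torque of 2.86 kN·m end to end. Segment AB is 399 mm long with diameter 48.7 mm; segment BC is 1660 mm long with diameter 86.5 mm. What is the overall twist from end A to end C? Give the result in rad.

0.0678 rad

J_AB = π(0.0487)⁴/32 = 5.52×10^-7 m⁴; J_BC = π(0.0865)⁴/32 = 5.50×10^-6 m⁴.
θ = (T/G)·Σ L_i/J_i = (2860/43.2×10⁹)·(0.399/5.52×10^-7 + 1.66/5.50×10^-6) = 0.06783 rad.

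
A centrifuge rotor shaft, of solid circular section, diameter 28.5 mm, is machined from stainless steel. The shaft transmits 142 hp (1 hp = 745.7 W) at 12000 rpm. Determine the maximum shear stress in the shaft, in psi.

2690 psi

ω = 2π·12000/60 = 1257 rad/s, so T = P/ω = 142×745.7 / 1257 = 84.26 N·m.
J = πd⁴/32 = π(0.0285)⁴/32 = 6.477×10^-8 m⁴.
τ_max = T·r/J = 84.26 × 0.0143 / 6.477×10^-8 = 1.854×10^7 Pa.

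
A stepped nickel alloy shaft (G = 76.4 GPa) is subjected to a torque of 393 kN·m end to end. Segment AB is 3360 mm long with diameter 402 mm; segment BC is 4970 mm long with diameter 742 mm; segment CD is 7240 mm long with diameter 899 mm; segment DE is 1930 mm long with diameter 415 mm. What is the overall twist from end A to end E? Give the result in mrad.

11.6 mrad

J_AB = π(0.402)⁴/32 = 2.56×10^-3 m⁴; J_BC = π(0.742)⁴/32 = 0.0298 m⁴; J_CD = π(0.899)⁴/32 = 0.0641 m⁴; J_DE = π(0.415)⁴/32 = 2.91×10^-3 m⁴.
θ = (T/G)·Σ L_i/J_i = (393000/76.4×10⁹)·(3.36/2.56×10^-3 + 4.97/0.0298 + 7.24/0.0641 + 1.93/2.91×10^-3) = 0.01159 rad.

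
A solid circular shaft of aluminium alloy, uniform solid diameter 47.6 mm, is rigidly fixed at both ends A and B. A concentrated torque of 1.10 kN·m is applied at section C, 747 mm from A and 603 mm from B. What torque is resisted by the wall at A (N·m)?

491 N·m

With uniform GJ and both ends fixed, compatibility θ_AC = θ_CB gives T_A·a = T_B·b, together with T_A + T_B = T₀.
T_A = T₀·b/(a+b) = 1100·603/1350 = 491.3 N·m; T_B = 608.7 N·m.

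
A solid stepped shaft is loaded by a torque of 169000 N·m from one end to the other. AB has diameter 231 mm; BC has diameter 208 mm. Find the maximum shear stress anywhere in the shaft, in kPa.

95600 kPa

Under the same torque, τ_max = 16T/(πd³) is largest where d is smallest — segment BC (d = 208 mm).
τ_max = 16·169000/(π·(0.208)³) = 9.565×10^7 Pa.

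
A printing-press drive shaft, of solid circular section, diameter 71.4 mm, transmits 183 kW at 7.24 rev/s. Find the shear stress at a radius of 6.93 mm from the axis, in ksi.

1.58 ksi

ω = 2π·7.24 = 45.49 rad/s, so T = P/ω = 183×10³ / 45.49 = 4023 N·m.
J = πd⁴/32 = π(0.0714)⁴/32 = 2.551×10^-6 m⁴.
Shear stress varies linearly with radius: τ = T·r/J = 4023 × 0.00693 / 2.551×10^-6 = 1.093×10^7 Pa.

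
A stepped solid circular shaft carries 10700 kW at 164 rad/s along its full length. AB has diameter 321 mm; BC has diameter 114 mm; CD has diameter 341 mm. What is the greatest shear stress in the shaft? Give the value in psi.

ω = 164 rad/s, so T = P/ω = 10700×10³ / 164.0 = 65240 N·m.
Under the same torque, τ_max = 16T/(πd³) is largest where d is smallest — segment BC (d = 114 mm).
τ_max = 16·65240/(π·(0.114)³) = 2.243×10^8 Pa.

32500 psi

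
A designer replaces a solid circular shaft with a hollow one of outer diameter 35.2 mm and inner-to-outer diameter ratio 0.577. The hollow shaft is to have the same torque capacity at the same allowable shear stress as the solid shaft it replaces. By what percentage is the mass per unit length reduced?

Equal τ_max and T ⇒ the solid shaft needs d_s³ = d_o³(1−k⁴), so d_s = 35.2·(1−0.577⁴)^(1/3) = 33.85 mm.
Area ratio A_h/A_s = d_o²(1−k²)/d_s² = (1−k²)/(1−k⁴)^(2/3) = 0.7214.
Mass saving = 1 − 0.7214 = 27.9 %.

27.9 %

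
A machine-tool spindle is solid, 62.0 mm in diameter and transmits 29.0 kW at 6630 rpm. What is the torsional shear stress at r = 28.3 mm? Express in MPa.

0.815 MPa

ω = 2π·6630/60 = 694.3 rad/s, so T = P/ω = 29.0×10³ / 694.3 = 41.77 N·m.
J = πd⁴/32 = π(0.0620)⁴/32 = 1.451×10^-6 m⁴.
Shear stress varies linearly with radius: τ = T·r/J = 41.77 × 0.0283 / 1.451×10^-6 = 8.148×10^5 Pa.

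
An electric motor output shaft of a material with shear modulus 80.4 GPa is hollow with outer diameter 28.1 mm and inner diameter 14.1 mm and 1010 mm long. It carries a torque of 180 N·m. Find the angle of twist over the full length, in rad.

J = π(d_o⁴ − d_i⁴)/32 = π(0.0281⁴ − 0.0141⁴)/32 = 5.733×10^-8 m⁴.
θ = T·L/(G·J) = 180.0 × 1.01 / (80.4×10⁹ × 5.733×10^-8) = 0.03944 rad.

0.0394 rad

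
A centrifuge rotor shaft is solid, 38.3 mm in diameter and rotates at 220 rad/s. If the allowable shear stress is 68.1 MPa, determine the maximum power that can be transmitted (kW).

J = πd⁴/32 = π(0.0383)⁴/32 = 2.112×10^-7 m⁴.
T_max = τ_allow·J/r = 6.81×10^7 × 2.112×10^-7 / 0.0191 = 751.2 N·m.
ω = 220 rad/s, so P_max = T_max·ω = 1.653×10^5 W.

165 kW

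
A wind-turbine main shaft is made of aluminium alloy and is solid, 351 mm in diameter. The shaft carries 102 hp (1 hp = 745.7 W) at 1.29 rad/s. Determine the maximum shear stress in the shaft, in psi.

ω = 1.29 rad/s, so T = P/ω = 102×745.7 / 1.290 = 58960 N·m.
J = πd⁴/32 = π(0.351)⁴/32 = 1.490×10^-3 m⁴.
τ_max = T·r/J = 58960 × 0.175 / 1.490×10^-3 = 6.944×10^6 Pa.

1010 psi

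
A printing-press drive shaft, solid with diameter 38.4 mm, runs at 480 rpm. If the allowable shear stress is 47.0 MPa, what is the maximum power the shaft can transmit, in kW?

J = πd⁴/32 = π(0.0384)⁴/32 = 2.135×10^-7 m⁴.
T_max = τ_allow·J/r = 4.70×10^7 × 2.135×10^-7 / 0.0192 = 522.5 N·m.
ω = 2π·480/60 = 50.27 rad/s, so P_max = T_max·ω = 2.627×10^4 W.

26.3 kW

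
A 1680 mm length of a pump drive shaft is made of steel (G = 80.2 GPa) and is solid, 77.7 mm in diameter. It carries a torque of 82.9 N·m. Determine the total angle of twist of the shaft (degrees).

0.0278°

J = πd⁴/32 = π(0.0777)⁴/32 = 3.578×10^-6 m⁴.
θ = T·L/(G·J) = 82.90 × 1.68 / (80.2×10⁹ × 3.578×10^-6) = 4.853×10^-4 rad.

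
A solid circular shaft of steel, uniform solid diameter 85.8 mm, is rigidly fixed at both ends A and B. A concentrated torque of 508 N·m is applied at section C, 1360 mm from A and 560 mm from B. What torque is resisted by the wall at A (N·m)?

148 N·m

With uniform GJ and both ends fixed, compatibility θ_AC = θ_CB gives T_A·a = T_B·b, together with T_A + T_B = T₀.
T_A = T₀·b/(a+b) = 508.0·560/1920 = 148.2 N·m; T_B = 359.8 N·m.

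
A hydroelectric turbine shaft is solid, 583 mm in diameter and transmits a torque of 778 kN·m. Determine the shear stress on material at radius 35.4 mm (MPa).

J = πd⁴/32 = π(0.583)⁴/32 = 0.01134 m⁴.
Shear stress varies linearly with radius: τ = T·r/J = 778000 × 0.0354 / 0.01134 = 2.428×10^6 Pa.

2.43 MPa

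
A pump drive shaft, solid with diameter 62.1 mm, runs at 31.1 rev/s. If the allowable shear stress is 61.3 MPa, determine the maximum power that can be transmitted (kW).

563 kW

J = πd⁴/32 = π(0.0621)⁴/32 = 1.460×10^-6 m⁴.
T_max = τ_allow·J/r = 6.13×10^7 × 1.460×10^-6 / 0.0311 = 2882 N·m.
ω = 2π·31.1 = 195.4 rad/s, so P_max = T_max·ω = 5.633×10^5 W.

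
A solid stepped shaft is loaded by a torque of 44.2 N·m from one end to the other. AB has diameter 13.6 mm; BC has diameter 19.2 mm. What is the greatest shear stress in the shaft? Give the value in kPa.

89500 kPa

Under the same torque, τ_max = 16T/(πd³) is largest where d is smallest — segment AB (d = 13.6 mm).
τ_max = 16·44.20/(π·(0.0136)³) = 8.949×10^7 Pa.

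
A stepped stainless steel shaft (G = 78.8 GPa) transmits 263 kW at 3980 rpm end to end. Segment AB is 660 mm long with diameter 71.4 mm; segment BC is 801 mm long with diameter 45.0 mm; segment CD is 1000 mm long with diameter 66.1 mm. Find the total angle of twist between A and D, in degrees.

1.28°

ω = 2π·3980/60 = 416.8 rad/s, so T = P/ω = 263×10³ / 416.8 = 631.0 N·m.
J_AB = π(0.0714)⁴/32 = 2.55×10^-6 m⁴; J_BC = π(0.0450)⁴/32 = 4.03×10^-7 m⁴; J_CD = π(0.0661)⁴/32 = 1.87×10^-6 m⁴.
θ = (T/G)·Σ L_i/J_i = (631.0/78.8×10⁹)·(0.660/2.55×10^-6 + 0.801/4.03×10^-7 + 1.00/1.87×10^-6) = 0.02228 rad.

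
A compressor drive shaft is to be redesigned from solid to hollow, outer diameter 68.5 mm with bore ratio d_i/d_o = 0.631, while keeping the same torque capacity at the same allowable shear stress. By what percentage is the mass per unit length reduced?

Equal τ_max and T ⇒ the solid shaft needs d_s³ = d_o³(1−k⁴), so d_s = 68.5·(1−0.631⁴)^(1/3) = 64.67 mm.
Area ratio A_h/A_s = d_o²(1−k²)/d_s² = (1−k²)/(1−k⁴)^(2/3) = 0.6752.
Mass saving = 1 − 0.6752 = 32.5 %.

32.5 %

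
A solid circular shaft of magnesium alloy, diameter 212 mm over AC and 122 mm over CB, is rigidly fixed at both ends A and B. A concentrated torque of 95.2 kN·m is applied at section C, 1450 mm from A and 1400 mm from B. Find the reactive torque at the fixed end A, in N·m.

Compatibility: T_A·a/J_AC = T_B·b/J_CB with T_A + T_B = T₀.
J_AC = 1.98×10^-4 m⁴, J_CB = 2.17×10^-5 m⁴, so T_A = T₀·(J_AC/a)/((J_AC/a)+(J_CB/b)) = 85490 N·m, T_B = 9711 N·m.

85500 N·m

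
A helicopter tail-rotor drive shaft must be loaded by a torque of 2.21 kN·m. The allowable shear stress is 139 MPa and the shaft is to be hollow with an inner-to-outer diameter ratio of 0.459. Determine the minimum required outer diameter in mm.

For a hollow shaft with d_i/d_o = 0.459: τ_max = 16T/(π d_o³ (1−k⁴)), so d_o = [16T/(π τ_allow (1−k⁴))]^(1/3) = [16·2210/(π·1.39×10^8·0.9556)]^(1/3) = 0.04392 m.

43.9 mm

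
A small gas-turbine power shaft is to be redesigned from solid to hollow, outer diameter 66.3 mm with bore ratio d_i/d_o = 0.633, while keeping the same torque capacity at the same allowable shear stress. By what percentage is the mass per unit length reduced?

32.7 %

Equal τ_max and T ⇒ the solid shaft needs d_s³ = d_o³(1−k⁴), so d_s = 66.3·(1−0.633⁴)^(1/3) = 62.54 mm.
Area ratio A_h/A_s = d_o²(1−k²)/d_s² = (1−k²)/(1−k⁴)^(2/3) = 0.6735.
Mass saving = 1 − 0.6735 = 32.7 %.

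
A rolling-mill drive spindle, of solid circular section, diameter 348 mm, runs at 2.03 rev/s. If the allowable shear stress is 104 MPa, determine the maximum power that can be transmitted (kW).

11000 kW

J = πd⁴/32 = π(0.348)⁴/32 = 1.440×10^-3 m⁴.
T_max = τ_allow·J/r = 1.04×10^8 × 1.440×10^-3 / 0.174 = 860600 N·m.
ω = 2π·2.03 = 12.75 rad/s, so P_max = T_max·ω = 1.098×10^7 W.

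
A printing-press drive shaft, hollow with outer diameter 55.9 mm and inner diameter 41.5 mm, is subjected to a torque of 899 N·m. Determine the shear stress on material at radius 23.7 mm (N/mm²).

J = π(d_o⁴ − d_i⁴)/32 = π(0.0559⁴ − 0.0415⁴)/32 = 6.674×10^-7 m⁴.
Shear stress varies linearly with radius: τ = T·r/J = 899.0 × 0.0237 / 6.674×10^-7 = 3.192×10^7 Pa.

31.9 N/mm²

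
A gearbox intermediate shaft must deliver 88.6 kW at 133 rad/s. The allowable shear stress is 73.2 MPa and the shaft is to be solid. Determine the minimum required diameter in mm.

ω = 133 rad/s, so T = P/ω = 88.6×10³ / 133.0 = 666.2 N·m.
For a solid shaft τ_max = 16T/(πd³), so d = (16T/(π τ_allow))^(1/3) = (16·666.2/(π·7.32×10^7))^(1/3) = 0.03592 m.

35.9 mm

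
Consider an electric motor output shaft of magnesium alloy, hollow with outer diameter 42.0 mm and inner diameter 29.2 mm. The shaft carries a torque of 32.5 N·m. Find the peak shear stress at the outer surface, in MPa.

J = π(d_o⁴ − d_i⁴)/32 = π(0.0420⁴ − 0.0292⁴)/32 = 2.341×10^-7 m⁴.
τ_max = T·r/J = 32.50 × 0.0210 / 2.341×10^-7 = 2.915×10^6 Pa.

2.92 MPa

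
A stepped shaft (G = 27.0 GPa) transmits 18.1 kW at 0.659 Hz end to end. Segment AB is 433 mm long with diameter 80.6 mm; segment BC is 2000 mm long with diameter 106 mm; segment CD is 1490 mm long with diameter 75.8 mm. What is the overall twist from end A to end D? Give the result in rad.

0.117 rad

ω = 2π·0.659 = 4.141 rad/s, so T = P/ω = 18.1×10³ / 4.141 = 4371 N·m.
J_AB = π(0.0806)⁴/32 = 4.14×10^-6 m⁴; J_BC = π(0.106)⁴/32 = 1.24×10^-5 m⁴; J_CD = π(0.0758)⁴/32 = 3.24×10^-6 m⁴.
θ = (T/G)·Σ L_i/J_i = (4371/27.0×10⁹)·(0.433/4.14×10^-6 + 2.00/1.24×10^-5 + 1.49/3.24×10^-6) = 0.1175 rad.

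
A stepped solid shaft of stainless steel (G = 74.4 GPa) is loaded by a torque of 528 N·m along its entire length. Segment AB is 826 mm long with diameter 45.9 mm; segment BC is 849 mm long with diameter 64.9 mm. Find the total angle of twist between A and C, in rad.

0.0169 rad

J_AB = π(0.0459)⁴/32 = 4.36×10^-7 m⁴; J_BC = π(0.0649)⁴/32 = 1.74×10^-6 m⁴.
θ = (T/G)·Σ L_i/J_i = (528.0/74.4×10⁹)·(0.826/4.36×10^-7 + 0.849/1.74×10^-6) = 0.01691 rad.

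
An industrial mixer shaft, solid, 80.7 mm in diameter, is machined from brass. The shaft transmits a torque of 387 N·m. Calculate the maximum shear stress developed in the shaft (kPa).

3750 kPa

J = πd⁴/32 = π(0.0807)⁴/32 = 4.164×10^-6 m⁴.
τ_max = T·r/J = 387.0 × 0.0404 / 4.164×10^-6 = 3.750×10^6 Pa.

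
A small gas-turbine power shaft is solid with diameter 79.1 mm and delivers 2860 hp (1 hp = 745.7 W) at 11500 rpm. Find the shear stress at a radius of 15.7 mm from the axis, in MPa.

ω = 2π·11500/60 = 1204 rad/s, so T = P/ω = 2860×745.7 / 1204 = 1771 N·m.
J = πd⁴/32 = π(0.0791)⁴/32 = 3.843×10^-6 m⁴.
Shear stress varies linearly with radius: τ = T·r/J = 1771 × 0.0157 / 3.843×10^-6 = 7.234×10^6 Pa.

7.23 MPa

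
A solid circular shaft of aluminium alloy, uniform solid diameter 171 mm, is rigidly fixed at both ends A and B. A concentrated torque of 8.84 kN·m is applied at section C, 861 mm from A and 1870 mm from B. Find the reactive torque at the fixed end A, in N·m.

6050 N·m

With uniform GJ and both ends fixed, compatibility θ_AC = θ_CB gives T_A·a = T_B·b, together with T_A + T_B = T₀.
T_A = T₀·b/(a+b) = 8840·1870/2731 = 6053 N·m; T_B = 2787 N·m.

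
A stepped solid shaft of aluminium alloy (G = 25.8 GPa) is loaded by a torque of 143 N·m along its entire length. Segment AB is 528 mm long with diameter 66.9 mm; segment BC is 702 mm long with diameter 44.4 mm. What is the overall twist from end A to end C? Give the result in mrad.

J_AB = π(0.0669)⁴/32 = 1.97×10^-6 m⁴; J_BC = π(0.0444)⁴/32 = 3.82×10^-7 m⁴.
θ = (T/G)·Σ L_i/J_i = (143.0/25.8×10⁹)·(0.528/1.97×10^-6 + 0.702/3.82×10^-7) = 0.01169 rad.

11.7 mrad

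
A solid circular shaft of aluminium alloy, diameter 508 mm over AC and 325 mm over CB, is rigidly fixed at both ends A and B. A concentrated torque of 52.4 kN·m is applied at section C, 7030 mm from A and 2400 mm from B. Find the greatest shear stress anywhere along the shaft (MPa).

Compatibility: T_A·a/J_AC = T_B·b/J_CB with T_A + T_B = T₀.
J_AC = 6.54×10^-3 m⁴, J_CB = 1.10×10^-3 m⁴, so T_A = T₀·(J_AC/a)/((J_AC/a)+(J_CB/b)) = 35150 N·m, T_B = 17250 N·m.
τ in each portion: τ_AC = 1.37×10^6 Pa, τ_CB = 2.56×10^6 Pa; maximum is in CB.
τ_max = T_CB·r/J = 17250·0.163/1.10×10^-3 = 2.559×10^6 Pa.

2.56 MPa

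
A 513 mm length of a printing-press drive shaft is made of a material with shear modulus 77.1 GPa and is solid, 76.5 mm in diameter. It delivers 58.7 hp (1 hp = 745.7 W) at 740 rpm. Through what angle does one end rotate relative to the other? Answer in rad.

0.00112 rad

ω = 2π·740/60 = 77.49 rad/s, so T = P/ω = 58.7×745.7 / 77.49 = 564.9 N·m.
J = πd⁴/32 = π(0.0765)⁴/32 = 3.362×10^-6 m⁴.
θ = T·L/(G·J) = 564.9 × 0.513 / (77.1×10⁹ × 3.362×10^-6) = 1.118×10^-3 rad.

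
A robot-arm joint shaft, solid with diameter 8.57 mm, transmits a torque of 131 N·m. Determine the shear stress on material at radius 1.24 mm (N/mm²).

307 N/mm²

J = πd⁴/32 = π(0.00857)⁴/32 = 5.296×10^-10 m⁴.
Shear stress varies linearly with radius: τ = T·r/J = 131.0 × 0.00124 / 5.296×10^-10 = 3.067×10^8 Pa.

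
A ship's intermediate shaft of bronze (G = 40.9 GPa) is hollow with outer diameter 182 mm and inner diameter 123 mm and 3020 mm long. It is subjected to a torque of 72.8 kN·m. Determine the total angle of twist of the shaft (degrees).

J = π(d_o⁴ − d_i⁴)/32 = π(0.182⁴ − 0.123⁴)/32 = 8.525×10^-5 m⁴.
θ = T·L/(G·J) = 72800 × 3.02 / (40.9×10⁹ × 8.525×10^-5) = 0.06306 rad.

3.61°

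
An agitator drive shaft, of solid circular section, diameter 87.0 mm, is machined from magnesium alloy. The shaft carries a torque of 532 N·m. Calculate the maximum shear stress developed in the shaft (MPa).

4.11 MPa

J = πd⁴/32 = π(0.0870)⁴/32 = 5.624×10^-6 m⁴.
τ_max = T·r/J = 532.0 × 0.0435 / 5.624×10^-6 = 4.115×10^6 Pa.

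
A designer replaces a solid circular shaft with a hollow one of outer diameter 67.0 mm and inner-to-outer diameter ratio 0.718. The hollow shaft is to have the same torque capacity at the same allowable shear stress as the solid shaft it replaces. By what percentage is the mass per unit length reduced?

40.5 %

Equal τ_max and T ⇒ the solid shaft needs d_s³ = d_o³(1−k⁴), so d_s = 67.0·(1−0.718⁴)^(1/3) = 60.44 mm.
Area ratio A_h/A_s = d_o²(1−k²)/d_s² = (1−k²)/(1−k⁴)^(2/3) = 0.5953.
Mass saving = 1 − 0.5953 = 40.5 %.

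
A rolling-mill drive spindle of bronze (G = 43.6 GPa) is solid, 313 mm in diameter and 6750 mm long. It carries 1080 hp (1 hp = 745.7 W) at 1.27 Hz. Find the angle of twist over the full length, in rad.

0.0166 rad

ω = 2π·1.27 = 7.980 rad/s, so T = P/ω = 1080×745.7 / 7.980 = 100900 N·m.
J = πd⁴/32 = π(0.313)⁴/32 = 9.423×10^-4 m⁴.
θ = T·L/(G·J) = 100900 × 6.75 / (43.6×10⁹ × 9.423×10^-4) = 0.01658 rad.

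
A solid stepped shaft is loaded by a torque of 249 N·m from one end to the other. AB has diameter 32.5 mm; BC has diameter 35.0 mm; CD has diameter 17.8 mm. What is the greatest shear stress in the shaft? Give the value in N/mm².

225 N/mm²

Under the same torque, τ_max = 16T/(πd³) is largest where d is smallest — segment CD (d = 17.8 mm).
τ_max = 16·249.0/(π·(0.0178)³) = 2.249×10^8 Pa.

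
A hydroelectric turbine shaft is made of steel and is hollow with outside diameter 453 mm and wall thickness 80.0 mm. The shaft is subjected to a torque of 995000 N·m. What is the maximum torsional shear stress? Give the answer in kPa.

J = π(d_o⁴ − d_i⁴)/32 = π(0.453⁴ − 0.293⁴)/32 = 3.411×10^-3 m⁴.
τ_max = T·r/J = 995000 × 0.227 / 3.411×10^-3 = 6.608×10^7 Pa.

66100 kPa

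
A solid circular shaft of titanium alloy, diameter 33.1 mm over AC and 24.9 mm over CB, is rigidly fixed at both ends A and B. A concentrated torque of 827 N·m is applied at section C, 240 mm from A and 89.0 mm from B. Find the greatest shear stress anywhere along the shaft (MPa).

126 MPa

Compatibility: T_A·a/J_AC = T_B·b/J_CB with T_A + T_B = T₀.
J_AC = 1.18×10^-7 m⁴, J_CB = 3.77×10^-8 m⁴, so T_A = T₀·(J_AC/a)/((J_AC/a)+(J_CB/b)) = 443.8 N·m, T_B = 383.2 N·m.
τ in each portion: τ_AC = 6.23×10^7 Pa, τ_CB = 1.26×10^8 Pa; maximum is in CB.
τ_max = T_CB·r/J = 383.2·0.0124/3.77×10^-8 = 1.264×10^8 Pa.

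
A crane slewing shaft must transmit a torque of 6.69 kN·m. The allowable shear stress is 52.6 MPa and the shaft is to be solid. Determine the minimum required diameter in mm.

86.5 mm

For a solid shaft τ_max = 16T/(πd³), so d = (16T/(π τ_allow))^(1/3) = (16·6690/(π·5.26×10^7))^(1/3) = 0.08652 m.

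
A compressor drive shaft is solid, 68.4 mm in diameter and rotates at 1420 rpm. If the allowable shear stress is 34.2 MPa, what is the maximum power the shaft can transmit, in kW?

320 kW

J = πd⁴/32 = π(0.0684)⁴/32 = 2.149×10^-6 m⁴.
T_max = τ_allow·J/r = 3.42×10^7 × 2.149×10^-6 / 0.0342 = 2149 N·m.
ω = 2π·1420/60 = 148.7 rad/s, so P_max = T_max·ω = 3.196×10^5 W.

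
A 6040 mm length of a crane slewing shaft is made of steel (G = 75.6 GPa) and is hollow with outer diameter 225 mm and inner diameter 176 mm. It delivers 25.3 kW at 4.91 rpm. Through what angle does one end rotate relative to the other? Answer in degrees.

1.43°

ω = 2π·4.91/60 = 0.5142 rad/s, so T = P/ω = 25.3×10³ / 0.5142 = 49210 N·m.
J = π(d_o⁴ − d_i⁴)/32 = π(0.225⁴ − 0.176⁴)/32 = 1.574×10^-4 m⁴.
θ = T·L/(G·J) = 49210 × 6.04 / (75.6×10⁹ × 1.574×10^-4) = 0.02497 rad.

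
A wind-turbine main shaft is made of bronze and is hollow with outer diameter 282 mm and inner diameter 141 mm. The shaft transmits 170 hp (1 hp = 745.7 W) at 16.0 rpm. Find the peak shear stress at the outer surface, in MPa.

ω = 2π·16.0/60 = 1.676 rad/s, so T = P/ω = 170×745.7 / 1.676 = 75660 N·m.
J = π(d_o⁴ − d_i⁴)/32 = π(0.282⁴ − 0.141⁴)/32 = 5.821×10^-4 m⁴.
τ_max = T·r/J = 75660 × 0.141 / 5.821×10^-4 = 1.833×10^7 Pa.

18.3 MPa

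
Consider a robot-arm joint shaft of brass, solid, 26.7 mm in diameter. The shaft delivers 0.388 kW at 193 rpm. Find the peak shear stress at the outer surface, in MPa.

ω = 2π·193/60 = 20.21 rad/s, so T = P/ω = 0.388×10³ / 20.21 = 19.20 N·m.
J = πd⁴/32 = π(0.0267)⁴/32 = 4.989×10^-8 m⁴.
τ_max = T·r/J = 19.20 × 0.0133 / 4.989×10^-8 = 5.137×10^6 Pa.

5.14 MPa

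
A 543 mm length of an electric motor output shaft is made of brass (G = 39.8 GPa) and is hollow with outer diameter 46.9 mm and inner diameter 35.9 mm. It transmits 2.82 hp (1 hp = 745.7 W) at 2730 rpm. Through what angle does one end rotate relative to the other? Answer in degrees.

ω = 2π·2730/60 = 285.9 rad/s, so T = P/ω = 2.82×745.7 / 285.9 = 7.356 N·m.
J = π(d_o⁴ − d_i⁴)/32 = π(0.0469⁴ − 0.0359⁴)/32 = 3.119×10^-7 m⁴.
θ = T·L/(G·J) = 7.356 × 0.543 / (39.8×10⁹ × 3.119×10^-7) = 3.217×10^-4 rad.

0.0184°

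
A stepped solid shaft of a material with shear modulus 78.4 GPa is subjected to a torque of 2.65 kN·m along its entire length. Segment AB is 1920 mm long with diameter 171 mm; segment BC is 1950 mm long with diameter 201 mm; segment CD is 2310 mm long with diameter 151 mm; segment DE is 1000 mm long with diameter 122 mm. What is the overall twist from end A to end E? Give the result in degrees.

J_AB = π(0.171)⁴/32 = 8.39×10^-5 m⁴; J_BC = π(0.201)⁴/32 = 1.60×10^-4 m⁴; J_CD = π(0.151)⁴/32 = 5.10×10^-5 m⁴; J_DE = π(0.122)⁴/32 = 2.17×10^-5 m⁴.
θ = (T/G)·Σ L_i/J_i = (2650/78.4×10⁹)·(1.92/8.39×10^-5 + 1.95/1.60×10^-4 + 2.31/5.10×10^-5 + 1.00/2.17×10^-5) = 4.268×10^-3 rad.

0.245°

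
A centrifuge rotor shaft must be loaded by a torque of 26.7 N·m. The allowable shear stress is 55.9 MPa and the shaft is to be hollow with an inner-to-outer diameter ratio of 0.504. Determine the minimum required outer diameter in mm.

13.8 mm

For a hollow shaft with d_i/d_o = 0.504: τ_max = 16T/(π d_o³ (1−k⁴)), so d_o = [16T/(π τ_allow (1−k⁴))]^(1/3) = [16·26.70/(π·5.59×10^7·0.9355)]^(1/3) = 0.01375 m.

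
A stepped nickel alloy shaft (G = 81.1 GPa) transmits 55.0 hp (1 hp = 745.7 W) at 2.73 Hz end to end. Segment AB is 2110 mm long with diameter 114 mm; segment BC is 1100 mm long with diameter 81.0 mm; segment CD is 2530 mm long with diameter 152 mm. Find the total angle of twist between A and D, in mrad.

ω = 2π·2.73 = 17.15 rad/s, so T = P/ω = 55.0×745.7 / 17.15 = 2391 N·m.
J_AB = π(0.114)⁴/32 = 1.66×10^-5 m⁴; J_BC = π(0.0810)⁴/32 = 4.23×10^-6 m⁴; J_CD = π(0.152)⁴/32 = 5.24×10^-5 m⁴.
θ = (T/G)·Σ L_i/J_i = (2391/81.1×10⁹)·(2.11/1.66×10^-5 + 1.10/4.23×10^-6 + 2.53/5.24×10^-5) = 0.01285 rad.

12.8 mrad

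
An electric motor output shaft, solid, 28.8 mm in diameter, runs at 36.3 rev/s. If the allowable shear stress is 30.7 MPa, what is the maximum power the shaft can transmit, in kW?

32.8 kW

J = πd⁴/32 = π(0.0288)⁴/32 = 6.754×10^-8 m⁴.
T_max = τ_allow·J/r = 3.07×10^7 × 6.754×10^-8 / 0.0144 = 144.0 N·m.
ω = 2π·36.3 = 228.1 rad/s, so P_max = T_max·ω = 3.284×10^4 W.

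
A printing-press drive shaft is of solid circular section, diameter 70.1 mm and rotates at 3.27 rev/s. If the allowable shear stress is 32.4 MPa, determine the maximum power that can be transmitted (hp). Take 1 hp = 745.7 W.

60.4 hp

J = πd⁴/32 = π(0.0701)⁴/32 = 2.371×10^-6 m⁴.
T_max = τ_allow·J/r = 3.24×10^7 × 2.371×10^-6 / 0.0350 = 2191 N·m.
ω = 2π·3.27 = 20.55 rad/s, so P_max = T_max·ω = 4.503×10^4 W.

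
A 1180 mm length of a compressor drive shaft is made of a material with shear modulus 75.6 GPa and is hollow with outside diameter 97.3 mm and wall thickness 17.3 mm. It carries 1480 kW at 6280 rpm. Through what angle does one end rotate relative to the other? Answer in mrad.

4.82 mrad

ω = 2π·6280/60 = 657.6 rad/s, so T = P/ω = 1480×10³ / 657.6 = 2250 N·m.
J = π(d_o⁴ − d_i⁴)/32 = π(0.0973⁴ − 0.0627⁴)/32 = 7.282×10^-6 m⁴.
θ = T·L/(G·J) = 2250 × 1.18 / (75.6×10⁹ × 7.282×10^-6) = 4.824×10^-3 rad.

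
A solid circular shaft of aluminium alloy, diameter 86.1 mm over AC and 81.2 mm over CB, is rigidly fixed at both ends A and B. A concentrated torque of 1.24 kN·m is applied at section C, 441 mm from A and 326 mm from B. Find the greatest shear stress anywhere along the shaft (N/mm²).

6.10 N/mm²

Compatibility: T_A·a/J_AC = T_B·b/J_CB with T_A + T_B = T₀.
J_AC = 5.40×10^-6 m⁴, J_CB = 4.27×10^-6 m⁴, so T_A = T₀·(J_AC/a)/((J_AC/a)+(J_CB/b)) = 599.0 N·m, T_B = 641.0 N·m.
τ in each portion: τ_AC = 4.78×10^6 Pa, τ_CB = 6.10×10^6 Pa; maximum is in CB.
τ_max = T_CB·r/J = 641.0·0.0406/4.27×10^-6 = 6.098×10^6 Pa.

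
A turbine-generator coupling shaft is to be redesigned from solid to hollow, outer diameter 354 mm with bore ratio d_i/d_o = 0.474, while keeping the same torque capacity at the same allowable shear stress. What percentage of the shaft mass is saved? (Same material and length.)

Equal τ_max and T ⇒ the solid shaft needs d_s³ = d_o³(1−k⁴), so d_s = 354·(1−0.474⁴)^(1/3) = 347.9 mm.
Area ratio A_h/A_s = d_o²(1−k²)/d_s² = (1−k²)/(1−k⁴)^(2/3) = 0.8026.
Mass saving = 1 − 0.8026 = 19.7 %.

19.7 %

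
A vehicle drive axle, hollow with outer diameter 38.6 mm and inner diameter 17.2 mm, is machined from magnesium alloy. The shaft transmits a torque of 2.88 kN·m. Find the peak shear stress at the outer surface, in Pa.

J = π(d_o⁴ − d_i⁴)/32 = π(0.0386⁴ − 0.0172⁴)/32 = 2.094×10^-7 m⁴.
τ_max = T·r/J = 2880 × 0.0193 / 2.094×10^-7 = 2.655×10^8 Pa.

2.66e8 Pa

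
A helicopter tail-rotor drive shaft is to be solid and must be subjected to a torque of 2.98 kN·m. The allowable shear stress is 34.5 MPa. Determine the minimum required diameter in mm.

For a solid shaft τ_max = 16T/(πd³), so d = (16T/(π τ_allow))^(1/3) = (16·2980/(π·3.45×10^7))^(1/3) = 0.07605 m.

76.1 mm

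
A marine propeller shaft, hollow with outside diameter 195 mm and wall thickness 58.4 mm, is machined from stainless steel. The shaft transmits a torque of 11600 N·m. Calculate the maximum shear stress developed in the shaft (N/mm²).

J = π(d_o⁴ − d_i⁴)/32 = π(0.195⁴ − 0.0782⁴)/32 = 1.383×10^-4 m⁴.
τ_max = T·r/J = 11600 × 0.0975 / 1.383×10^-4 = 8.179×10^6 Pa.

8.18 N/mm²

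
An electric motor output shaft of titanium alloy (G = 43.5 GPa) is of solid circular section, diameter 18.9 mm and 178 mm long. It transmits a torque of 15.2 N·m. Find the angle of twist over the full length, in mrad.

J = πd⁴/32 = π(0.0189)⁴/32 = 1.253×10^-8 m⁴.
θ = T·L/(G·J) = 15.20 × 0.178 / (43.5×10⁹ × 1.253×10^-8) = 4.965×10^-3 rad.

4.97 mrad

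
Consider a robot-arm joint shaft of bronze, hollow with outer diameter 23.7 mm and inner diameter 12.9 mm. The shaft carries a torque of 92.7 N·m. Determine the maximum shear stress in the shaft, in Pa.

J = π(d_o⁴ − d_i⁴)/32 = π(0.0237⁴ − 0.0129⁴)/32 = 2.826×10^-8 m⁴.
τ_max = T·r/J = 92.70 × 0.0118 / 2.826×10^-8 = 3.888×10^7 Pa.

3.89e7 Pa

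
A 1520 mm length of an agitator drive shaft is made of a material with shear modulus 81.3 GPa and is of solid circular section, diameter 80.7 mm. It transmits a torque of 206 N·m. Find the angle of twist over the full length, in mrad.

0.925 mrad

J = πd⁴/32 = π(0.0807)⁴/32 = 4.164×10^-6 m⁴.
θ = T·L/(G·J) = 206.0 × 1.52 / (81.3×10⁹ × 4.164×10^-6) = 9.250×10^-4 rad.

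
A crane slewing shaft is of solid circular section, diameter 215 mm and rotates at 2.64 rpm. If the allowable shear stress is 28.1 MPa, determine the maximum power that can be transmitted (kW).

J = πd⁴/32 = π(0.215)⁴/32 = 2.098×10^-4 m⁴.
T_max = τ_allow·J/r = 2.81×10^7 × 2.098×10^-4 / 0.107 = 54830 N·m.
ω = 2π·2.64/60 = 0.2765 rad/s, so P_max = T_max·ω = 1.516×10^4 W.

15.2 kW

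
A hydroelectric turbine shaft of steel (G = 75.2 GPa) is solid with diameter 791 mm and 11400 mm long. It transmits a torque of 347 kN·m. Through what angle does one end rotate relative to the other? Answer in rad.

0.00137 rad

J = πd⁴/32 = π(0.791)⁴/32 = 0.03843 m⁴.
θ = T·L/(G·J) = 347000 × 11.4 / (75.2×10⁹ × 0.03843) = 1.369×10^-3 rad.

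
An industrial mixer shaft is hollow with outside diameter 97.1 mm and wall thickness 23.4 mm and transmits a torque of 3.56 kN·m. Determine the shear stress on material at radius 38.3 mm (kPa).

16800 kPa

J = π(d_o⁴ − d_i⁴)/32 = π(0.0971⁴ − 0.0503⁴)/32 = 8.099×10^-6 m⁴.
Shear stress varies linearly with radius: τ = T·r/J = 3560 × 0.0383 / 8.099×10^-6 = 1.684×10^7 Pa.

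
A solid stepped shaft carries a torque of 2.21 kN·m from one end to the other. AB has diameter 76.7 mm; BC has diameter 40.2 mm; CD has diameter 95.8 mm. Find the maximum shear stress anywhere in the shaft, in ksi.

25.1 ksi

Under the same torque, τ_max = 16T/(πd³) is largest where d is smallest — segment BC (d = 40.2 mm).
τ_max = 16·2210/(π·(0.0402)³) = 1.733×10^8 Pa.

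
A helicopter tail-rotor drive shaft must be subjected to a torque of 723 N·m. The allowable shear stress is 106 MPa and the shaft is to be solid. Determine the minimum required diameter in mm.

For a solid shaft τ_max = 16T/(πd³), so d = (16T/(π τ_allow))^(1/3) = (16·723.0/(π·1.06×10^8))^(1/3) = 0.03263 m.

32.6 mm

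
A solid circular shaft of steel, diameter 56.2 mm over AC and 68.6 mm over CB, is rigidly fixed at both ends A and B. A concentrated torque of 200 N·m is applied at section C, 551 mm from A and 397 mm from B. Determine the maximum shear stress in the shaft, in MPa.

2.38 MPa

Compatibility: T_A·a/J_AC = T_B·b/J_CB with T_A + T_B = T₀.
J_AC = 9.79×10^-7 m⁴, J_CB = 2.17×10^-6 m⁴, so T_A = T₀·(J_AC/a)/((J_AC/a)+(J_CB/b)) = 49.01 N·m, T_B = 151.0 N·m.
τ in each portion: τ_AC = 1.41×10^6 Pa, τ_CB = 2.38×10^6 Pa; maximum is in CB.
τ_max = T_CB·r/J = 151.0·0.0343/2.17×10^-6 = 2.382×10^6 Pa.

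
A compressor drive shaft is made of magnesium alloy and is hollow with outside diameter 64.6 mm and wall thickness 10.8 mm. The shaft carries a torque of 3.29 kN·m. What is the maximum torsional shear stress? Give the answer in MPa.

J = π(d_o⁴ − d_i⁴)/32 = π(0.0646⁴ − 0.0430⁴)/32 = 1.374×10^-6 m⁴.
τ_max = T·r/J = 3290 × 0.0323 / 1.374×10^-6 = 7.734×10^7 Pa.

77.3 MPa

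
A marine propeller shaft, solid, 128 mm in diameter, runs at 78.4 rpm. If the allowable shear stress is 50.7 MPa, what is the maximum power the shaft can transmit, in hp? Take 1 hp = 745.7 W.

J = πd⁴/32 = π(0.128)⁴/32 = 2.635×10^-5 m⁴.
T_max = τ_allow·J/r = 5.07×10^7 × 2.635×10^-5 / 0.0640 = 20880 N·m.
ω = 2π·78.4/60 = 8.210 rad/s, so P_max = T_max·ω = 1.714×10^5 W.

230 hp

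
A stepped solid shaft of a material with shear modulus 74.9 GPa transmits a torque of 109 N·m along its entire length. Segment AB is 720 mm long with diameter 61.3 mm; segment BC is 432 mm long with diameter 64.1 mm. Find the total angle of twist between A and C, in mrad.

1.14 mrad

J_AB = π(0.0613)⁴/32 = 1.39×10^-6 m⁴; J_BC = π(0.0641)⁴/32 = 1.66×10^-6 m⁴.
θ = (T/G)·Σ L_i/J_i = (109.0/74.9×10⁹)·(0.720/1.39×10^-6 + 0.432/1.66×10^-6) = 1.135×10^-3 rad.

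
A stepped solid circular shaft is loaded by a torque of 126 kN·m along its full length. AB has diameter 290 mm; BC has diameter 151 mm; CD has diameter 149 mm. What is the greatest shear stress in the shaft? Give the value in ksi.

28.1 ksi

Under the same torque, τ_max = 16T/(πd³) is largest where d is smallest — segment CD (d = 149 mm).
τ_max = 16·126000/(π·(0.149)³) = 1.940×10^8 Pa.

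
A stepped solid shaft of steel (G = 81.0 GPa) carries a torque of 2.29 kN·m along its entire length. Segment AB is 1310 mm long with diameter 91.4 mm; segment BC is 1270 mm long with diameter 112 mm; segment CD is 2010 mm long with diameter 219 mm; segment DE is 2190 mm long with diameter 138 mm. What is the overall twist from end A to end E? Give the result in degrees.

0.557°

J_AB = π(0.0914)⁴/32 = 6.85×10^-6 m⁴; J_BC = π(0.112)⁴/32 = 1.54×10^-5 m⁴; J_CD = π(0.219)⁴/32 = 2.26×10^-4 m⁴; J_DE = π(0.138)⁴/32 = 3.56×10^-5 m⁴.
θ = (T/G)·Σ L_i/J_i = (2290/81.0×10⁹)·(1.31/6.85×10^-6 + 1.27/1.54×10^-5 + 2.01/2.26×10^-4 + 2.19/3.56×10^-5) = 9.720×10^-3 rad.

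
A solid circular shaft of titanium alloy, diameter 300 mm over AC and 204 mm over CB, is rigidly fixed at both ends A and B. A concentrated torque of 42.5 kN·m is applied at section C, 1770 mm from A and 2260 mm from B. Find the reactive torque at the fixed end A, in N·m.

36400 N·m

Compatibility: T_A·a/J_AC = T_B·b/J_CB with T_A + T_B = T₀.
J_AC = 7.95×10^-4 m⁴, J_CB = 1.70×10^-4 m⁴, so T_A = T₀·(J_AC/a)/((J_AC/a)+(J_CB/b)) = 36400 N·m, T_B = 6096 N·m.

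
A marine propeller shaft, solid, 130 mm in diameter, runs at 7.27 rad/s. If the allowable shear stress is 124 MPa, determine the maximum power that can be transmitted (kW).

J = πd⁴/32 = π(0.130)⁴/32 = 2.804×10^-5 m⁴.
T_max = τ_allow·J/r = 1.24×10^8 × 2.804×10^-5 / 0.0650 = 53490 N·m.
ω = 7.27 rad/s, so P_max = T_max·ω = 3.889×10^5 W.

389 kW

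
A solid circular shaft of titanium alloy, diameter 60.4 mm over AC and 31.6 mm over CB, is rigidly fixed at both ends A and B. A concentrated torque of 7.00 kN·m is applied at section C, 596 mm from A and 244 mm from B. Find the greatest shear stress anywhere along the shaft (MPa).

Compatibility: T_A·a/J_AC = T_B·b/J_CB with T_A + T_B = T₀.
J_AC = 1.31×10^-6 m⁴, J_CB = 9.79×10^-8 m⁴, so T_A = T₀·(J_AC/a)/((J_AC/a)+(J_CB/b)) = 5917 N·m, T_B = 1083 N·m.
τ in each portion: τ_AC = 1.37×10^8 Pa, τ_CB = 1.75×10^8 Pa; maximum is in CB.
τ_max = T_CB·r/J = 1083·0.0158/9.79×10^-8 = 1.748×10^8 Pa.

175 MPa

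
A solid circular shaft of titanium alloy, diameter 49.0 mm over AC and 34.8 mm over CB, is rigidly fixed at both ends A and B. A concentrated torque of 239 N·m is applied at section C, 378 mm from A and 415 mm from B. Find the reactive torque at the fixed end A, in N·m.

194 N·m

Compatibility: T_A·a/J_AC = T_B·b/J_CB with T_A + T_B = T₀.
J_AC = 5.66×10^-7 m⁴, J_CB = 1.44×10^-7 m⁴, so T_A = T₀·(J_AC/a)/((J_AC/a)+(J_CB/b)) = 194.0 N·m, T_B = 44.96 N·m.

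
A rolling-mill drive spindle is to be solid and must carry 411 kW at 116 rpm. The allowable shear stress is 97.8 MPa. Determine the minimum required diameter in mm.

121 mm

ω = 2π·116/60 = 12.15 rad/s, so T = P/ω = 411×10³ / 12.15 = 33830 N·m.
For a solid shaft τ_max = 16T/(πd³), so d = (16T/(π τ_allow))^(1/3) = (16·33830/(π·9.78×10^7))^(1/3) = 0.1208 m.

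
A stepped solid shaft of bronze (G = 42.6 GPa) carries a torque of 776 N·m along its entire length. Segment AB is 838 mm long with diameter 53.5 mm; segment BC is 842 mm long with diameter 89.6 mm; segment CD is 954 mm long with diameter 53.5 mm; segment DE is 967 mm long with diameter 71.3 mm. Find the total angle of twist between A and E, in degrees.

2.86°

J_AB = π(0.0535)⁴/32 = 8.04×10^-7 m⁴; J_BC = π(0.0896)⁴/32 = 6.33×10^-6 m⁴; J_CD = π(0.0535)⁴/32 = 8.04×10^-7 m⁴; J_DE = π(0.0713)⁴/32 = 2.54×10^-6 m⁴.
θ = (T/G)·Σ L_i/J_i = (776.0/42.6×10⁹)·(0.838/8.04×10^-7 + 0.842/6.33×10^-6 + 0.954/8.04×10^-7 + 0.967/2.54×10^-6) = 0.04995 rad.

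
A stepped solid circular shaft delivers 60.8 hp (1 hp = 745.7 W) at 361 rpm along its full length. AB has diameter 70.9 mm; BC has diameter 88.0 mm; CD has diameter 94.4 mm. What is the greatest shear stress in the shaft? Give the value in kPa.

ω = 2π·361/60 = 37.80 rad/s, so T = P/ω = 60.8×745.7 / 37.80 = 1199 N·m.
Under the same torque, τ_max = 16T/(πd³) is largest where d is smallest — segment AB (d = 70.9 mm).
τ_max = 16·1199/(π·(0.0709)³) = 1.714×10^7 Pa.

17100 kPa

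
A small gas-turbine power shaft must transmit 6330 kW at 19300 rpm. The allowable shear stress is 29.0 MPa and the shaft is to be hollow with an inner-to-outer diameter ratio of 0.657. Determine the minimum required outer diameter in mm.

ω = 2π·19300/60 = 2021 rad/s, so T = P/ω = 6330×10³ / 2021 = 3132 N·m.
For a hollow shaft with d_i/d_o = 0.657: τ_max = 16T/(π d_o³ (1−k⁴)), so d_o = [16T/(π τ_allow (1−k⁴))]^(1/3) = [16·3132/(π·2.90×10^7·0.8137)]^(1/3) = 0.08776 m.

87.8 mm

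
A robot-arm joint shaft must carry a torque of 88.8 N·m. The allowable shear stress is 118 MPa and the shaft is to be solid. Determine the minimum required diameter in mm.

For a solid shaft τ_max = 16T/(πd³), so d = (16T/(π τ_allow))^(1/3) = (16·88.80/(π·1.18×10^8))^(1/3) = 0.01565 m.

15.6 mm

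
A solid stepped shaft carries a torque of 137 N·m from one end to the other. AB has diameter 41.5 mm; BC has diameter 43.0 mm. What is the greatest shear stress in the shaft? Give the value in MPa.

9.76 MPa

Under the same torque, τ_max = 16T/(πd³) is largest where d is smallest — segment AB (d = 41.5 mm).
τ_max = 16·137.0/(π·(0.0415)³) = 9.762×10^6 Pa.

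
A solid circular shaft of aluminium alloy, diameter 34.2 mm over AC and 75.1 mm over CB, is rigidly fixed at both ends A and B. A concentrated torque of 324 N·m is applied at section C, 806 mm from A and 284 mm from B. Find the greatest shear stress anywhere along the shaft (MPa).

Compatibility: T_A·a/J_AC = T_B·b/J_CB with T_A + T_B = T₀.
J_AC = 1.34×10^-7 m⁴, J_CB = 3.12×10^-6 m⁴, so T_A = T₀·(J_AC/a)/((J_AC/a)+(J_CB/b)) = 4.837 N·m, T_B = 319.2 N·m.
τ in each portion: τ_AC = 6.16×10^5 Pa, τ_CB = 3.84×10^6 Pa; maximum is in CB.
τ_max = T_CB·r/J = 319.2·0.0376/3.12×10^-6 = 3.838×10^6 Pa.

3.84 MPa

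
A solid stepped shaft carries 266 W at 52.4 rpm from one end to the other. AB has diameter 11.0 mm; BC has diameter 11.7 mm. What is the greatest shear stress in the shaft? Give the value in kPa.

ω = 2π·52.4/60 = 5.487 rad/s, so T = P/ω = 266 / 5.487 = 48.48 N·m.
Under the same torque, τ_max = 16T/(πd³) is largest where d is smallest — segment AB (d = 11.0 mm).
τ_max = 16·48.48/(π·(0.0110)³) = 1.855×10^8 Pa.

185000 kPa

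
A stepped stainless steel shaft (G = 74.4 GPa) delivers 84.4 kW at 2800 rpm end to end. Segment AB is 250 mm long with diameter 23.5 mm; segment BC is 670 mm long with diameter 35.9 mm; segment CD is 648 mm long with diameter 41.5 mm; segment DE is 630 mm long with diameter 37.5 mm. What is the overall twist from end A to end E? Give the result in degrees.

3.97°

ω = 2π·2800/60 = 293.2 rad/s, so T = P/ω = 84.4×10³ / 293.2 = 287.8 N·m.
J_AB = π(0.0235)⁴/32 = 2.99×10^-8 m⁴; J_BC = π(0.0359)⁴/32 = 1.63×10^-7 m⁴; J_CD = π(0.0415)⁴/32 = 2.91×10^-7 m⁴; J_DE = π(0.0375)⁴/32 = 1.94×10^-7 m⁴.
θ = (T/G)·Σ L_i/J_i = (287.8/74.4×10⁹)·(0.250/2.99×10^-8 + 0.670/1.63×10^-7 + 0.648/2.91×10^-7 + 0.630/1.94×10^-7) = 0.06936 rad.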